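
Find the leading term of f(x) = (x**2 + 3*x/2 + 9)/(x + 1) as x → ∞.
x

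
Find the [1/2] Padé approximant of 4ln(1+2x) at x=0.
8*x/(-x**2/3 + x + 1)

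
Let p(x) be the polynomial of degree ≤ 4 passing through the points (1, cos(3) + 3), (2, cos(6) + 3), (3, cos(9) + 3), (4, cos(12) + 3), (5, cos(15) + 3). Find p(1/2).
-105*cos(6)/32 + 189*cos(9)/64 + 315*cos(3)/128 - 45*cos(12)/32 + 35*cos(15)/128 + 3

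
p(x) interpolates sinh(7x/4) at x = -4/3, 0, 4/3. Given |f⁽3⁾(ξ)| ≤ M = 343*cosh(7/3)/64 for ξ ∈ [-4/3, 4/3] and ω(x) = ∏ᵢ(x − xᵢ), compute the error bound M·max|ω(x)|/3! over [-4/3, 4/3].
343*sqrt(3)*cosh(7/3)/729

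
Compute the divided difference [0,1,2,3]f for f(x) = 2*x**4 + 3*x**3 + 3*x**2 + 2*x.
15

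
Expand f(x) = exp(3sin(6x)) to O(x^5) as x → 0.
1 + 18*x + 162*x**2 + 864*x**3 + 2430*x**4 + O(x**5)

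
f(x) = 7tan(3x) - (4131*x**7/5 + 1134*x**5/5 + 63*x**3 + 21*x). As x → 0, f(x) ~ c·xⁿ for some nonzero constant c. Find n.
9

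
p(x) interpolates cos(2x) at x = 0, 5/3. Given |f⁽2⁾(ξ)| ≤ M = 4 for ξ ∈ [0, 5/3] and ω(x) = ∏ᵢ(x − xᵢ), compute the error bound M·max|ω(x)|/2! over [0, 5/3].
25/18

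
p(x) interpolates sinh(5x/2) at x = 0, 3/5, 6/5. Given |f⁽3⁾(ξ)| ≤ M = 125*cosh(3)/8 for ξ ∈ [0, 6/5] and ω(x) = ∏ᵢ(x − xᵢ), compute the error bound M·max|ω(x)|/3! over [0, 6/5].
sqrt(3)*cosh(3)/8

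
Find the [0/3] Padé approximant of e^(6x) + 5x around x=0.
1/(-971*x**3 + 103*x**2 - 11*x + 1)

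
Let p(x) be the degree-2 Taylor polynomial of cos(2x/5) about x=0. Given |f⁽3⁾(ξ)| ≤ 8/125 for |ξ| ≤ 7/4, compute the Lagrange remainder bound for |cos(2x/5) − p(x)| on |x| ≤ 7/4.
343/6000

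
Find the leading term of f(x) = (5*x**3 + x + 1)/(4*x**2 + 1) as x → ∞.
5*x/4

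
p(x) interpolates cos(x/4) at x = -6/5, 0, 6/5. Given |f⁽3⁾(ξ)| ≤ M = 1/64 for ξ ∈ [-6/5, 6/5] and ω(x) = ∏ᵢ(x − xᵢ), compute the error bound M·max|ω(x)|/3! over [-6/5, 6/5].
sqrt(3)/1000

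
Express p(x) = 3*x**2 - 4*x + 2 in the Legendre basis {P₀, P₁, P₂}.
(3)P₀ + (-4)P₁ + (2)P₂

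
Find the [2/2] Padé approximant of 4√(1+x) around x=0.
(5*x**2/4 + 5*x + 4)/(x**2/16 + 3*x/4 + 1)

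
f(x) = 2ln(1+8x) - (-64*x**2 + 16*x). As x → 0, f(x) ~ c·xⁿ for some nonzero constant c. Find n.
3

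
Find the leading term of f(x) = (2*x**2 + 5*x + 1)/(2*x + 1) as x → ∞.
x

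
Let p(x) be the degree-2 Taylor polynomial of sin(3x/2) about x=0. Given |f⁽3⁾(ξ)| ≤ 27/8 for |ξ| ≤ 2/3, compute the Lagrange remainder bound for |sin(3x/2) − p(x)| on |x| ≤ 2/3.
1/6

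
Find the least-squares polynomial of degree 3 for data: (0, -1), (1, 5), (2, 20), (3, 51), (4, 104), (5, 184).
-13/14 + (81/28)x + (51/28)x² + x³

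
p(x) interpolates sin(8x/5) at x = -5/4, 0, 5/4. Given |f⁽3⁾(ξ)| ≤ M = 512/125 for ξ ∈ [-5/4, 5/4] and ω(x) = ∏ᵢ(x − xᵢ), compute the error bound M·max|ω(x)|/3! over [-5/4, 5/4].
8*sqrt(3)/27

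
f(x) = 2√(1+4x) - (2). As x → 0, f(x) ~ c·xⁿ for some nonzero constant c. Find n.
1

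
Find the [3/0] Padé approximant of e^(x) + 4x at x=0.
x**3/6 + x**2/2 + 5*x + 1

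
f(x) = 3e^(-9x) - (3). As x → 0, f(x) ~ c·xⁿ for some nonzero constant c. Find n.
1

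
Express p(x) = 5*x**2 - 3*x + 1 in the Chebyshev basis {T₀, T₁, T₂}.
(7/2)T₀ + (-3)T₁ + (5/2)T₂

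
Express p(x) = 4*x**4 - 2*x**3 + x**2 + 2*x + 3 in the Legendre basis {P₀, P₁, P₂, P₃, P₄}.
(62/15)P₀ + (4/5)P₁ + (62/21)P₂ + (-4/5)P₃ + (32/35)P₄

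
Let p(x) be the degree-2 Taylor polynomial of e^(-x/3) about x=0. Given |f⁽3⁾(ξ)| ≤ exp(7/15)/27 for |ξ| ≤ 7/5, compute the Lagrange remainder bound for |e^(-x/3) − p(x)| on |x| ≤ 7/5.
343*exp(7/15)/20250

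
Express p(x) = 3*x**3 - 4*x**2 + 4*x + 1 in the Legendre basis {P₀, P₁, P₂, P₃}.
(-1/3)P₀ + (29/5)P₁ + (-8/3)P₂ + (6/5)P₃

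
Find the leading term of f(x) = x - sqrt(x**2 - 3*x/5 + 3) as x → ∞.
3/10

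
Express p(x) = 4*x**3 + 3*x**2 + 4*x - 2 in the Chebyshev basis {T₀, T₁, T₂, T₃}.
(-1/2)T₀ + (7)T₁ + (3/2)T₂ + T₃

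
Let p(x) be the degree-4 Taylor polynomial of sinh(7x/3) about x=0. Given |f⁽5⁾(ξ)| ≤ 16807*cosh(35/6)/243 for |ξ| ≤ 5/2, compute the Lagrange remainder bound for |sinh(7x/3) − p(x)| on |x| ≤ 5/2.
10504375*cosh(35/6)/186624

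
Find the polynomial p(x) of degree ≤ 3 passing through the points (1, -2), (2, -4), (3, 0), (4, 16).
x**3 - 3*x**2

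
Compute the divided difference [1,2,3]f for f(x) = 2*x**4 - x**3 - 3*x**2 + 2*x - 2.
41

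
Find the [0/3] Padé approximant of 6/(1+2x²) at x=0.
6/(2*x**2 + 1)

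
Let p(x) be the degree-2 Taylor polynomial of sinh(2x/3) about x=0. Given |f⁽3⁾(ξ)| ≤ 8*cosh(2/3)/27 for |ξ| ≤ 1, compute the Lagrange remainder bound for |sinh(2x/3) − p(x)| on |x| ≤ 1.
4*cosh(2/3)/81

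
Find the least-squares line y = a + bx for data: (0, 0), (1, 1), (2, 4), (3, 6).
a = -2/5, b = 21/10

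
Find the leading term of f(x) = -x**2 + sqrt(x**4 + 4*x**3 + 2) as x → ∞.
2*x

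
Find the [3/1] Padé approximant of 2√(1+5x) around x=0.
(-125*x**3/32 + 75*x**2/8 + 45*x/4 + 2)/(25*x/8 + 1)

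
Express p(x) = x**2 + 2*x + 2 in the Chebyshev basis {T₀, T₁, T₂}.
(5/2)T₀ + (2)T₁ + (1/2)T₂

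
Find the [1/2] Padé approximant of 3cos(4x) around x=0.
3/(8*x**2 + 1)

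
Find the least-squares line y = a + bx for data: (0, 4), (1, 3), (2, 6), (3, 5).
a = 18/5, b = 3/5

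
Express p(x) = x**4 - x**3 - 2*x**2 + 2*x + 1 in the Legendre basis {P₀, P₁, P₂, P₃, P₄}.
(8/15)P₀ + (7/5)P₁ + (-16/21)P₂ + (-2/5)P₃ + (8/35)P₄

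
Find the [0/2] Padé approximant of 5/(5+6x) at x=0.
1/(6*x/5 + 1)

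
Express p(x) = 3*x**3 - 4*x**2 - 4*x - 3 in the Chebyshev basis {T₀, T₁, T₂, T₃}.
(-5)T₀ + (-7/4)T₁ + (-2)T₂ + (3/4)T₃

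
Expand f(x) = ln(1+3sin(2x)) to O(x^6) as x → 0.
6*x - 18*x**2 + 68*x**3 - 300*x**4 + 1412*x**5 + O(x**6)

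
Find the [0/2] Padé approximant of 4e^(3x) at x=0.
4/(9*x**2/2 - 3*x + 1)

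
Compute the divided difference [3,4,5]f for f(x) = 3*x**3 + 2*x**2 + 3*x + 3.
38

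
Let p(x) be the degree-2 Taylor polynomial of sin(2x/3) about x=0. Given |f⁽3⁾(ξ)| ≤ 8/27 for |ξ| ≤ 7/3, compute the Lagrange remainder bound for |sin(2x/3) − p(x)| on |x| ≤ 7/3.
1372/2187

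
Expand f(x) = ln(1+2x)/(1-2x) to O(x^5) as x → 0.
2*x + 2*x**2 + 20*x**3/3 + 28*x**4/3 + O(x**5)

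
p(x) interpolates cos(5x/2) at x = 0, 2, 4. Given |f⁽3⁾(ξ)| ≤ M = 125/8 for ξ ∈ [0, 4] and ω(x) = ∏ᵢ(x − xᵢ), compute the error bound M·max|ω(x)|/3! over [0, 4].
125*sqrt(3)/27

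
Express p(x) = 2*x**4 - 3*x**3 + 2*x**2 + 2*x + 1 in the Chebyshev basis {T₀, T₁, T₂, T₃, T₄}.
(11/4)T₀ + (-1/4)T₁ + (2)T₂ + (-3/4)T₃ + (1/4)T₄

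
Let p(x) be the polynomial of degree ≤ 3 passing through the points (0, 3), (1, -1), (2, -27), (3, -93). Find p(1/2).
21/8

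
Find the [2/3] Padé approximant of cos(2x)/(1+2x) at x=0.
(1 - 5*x**2/3)/(2*x**3/3 + x**2/3 + 2*x + 1)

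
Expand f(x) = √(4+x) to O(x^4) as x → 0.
2 + x/4 - x**2/64 + x**3/512 + O(x**4)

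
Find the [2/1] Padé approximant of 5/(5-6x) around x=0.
1/(1 - 6*x/5)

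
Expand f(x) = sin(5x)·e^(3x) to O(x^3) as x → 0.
5*x + 15*x**2 + O(x**3)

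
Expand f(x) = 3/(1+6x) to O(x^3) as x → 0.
3 - 18*x + 108*x**2 + O(x**3)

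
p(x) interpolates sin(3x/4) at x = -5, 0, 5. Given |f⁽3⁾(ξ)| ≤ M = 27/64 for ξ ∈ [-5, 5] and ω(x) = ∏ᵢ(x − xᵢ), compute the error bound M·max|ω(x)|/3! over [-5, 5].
125*sqrt(3)/64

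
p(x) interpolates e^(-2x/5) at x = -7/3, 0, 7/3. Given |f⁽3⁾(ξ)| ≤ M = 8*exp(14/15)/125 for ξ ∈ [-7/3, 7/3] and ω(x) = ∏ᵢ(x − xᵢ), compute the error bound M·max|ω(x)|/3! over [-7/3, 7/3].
2744*sqrt(3)*exp(14/15)/91125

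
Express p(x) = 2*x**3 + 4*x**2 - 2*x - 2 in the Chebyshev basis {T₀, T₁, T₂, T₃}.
(-1/2)T₁ + (2)T₂ + (1/2)T₃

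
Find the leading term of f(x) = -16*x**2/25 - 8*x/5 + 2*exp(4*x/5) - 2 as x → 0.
64*x**3/375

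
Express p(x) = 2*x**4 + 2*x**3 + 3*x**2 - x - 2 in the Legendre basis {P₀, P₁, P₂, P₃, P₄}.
(-3/5)P₀ + (1/5)P₁ + (22/7)P₂ + (4/5)P₃ + (16/35)P₄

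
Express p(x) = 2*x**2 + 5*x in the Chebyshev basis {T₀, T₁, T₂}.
T₀ + (5)T₁ + T₂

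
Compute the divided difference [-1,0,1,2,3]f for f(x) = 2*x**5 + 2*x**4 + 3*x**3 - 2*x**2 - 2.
12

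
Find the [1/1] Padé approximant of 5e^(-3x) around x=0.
(5 - 15*x/2)/(3*x/2 + 1)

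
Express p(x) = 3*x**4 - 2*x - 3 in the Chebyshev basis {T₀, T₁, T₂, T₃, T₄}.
(-15/8)T₀ + (-2)T₁ + (3/2)T₂ + (3/8)T₄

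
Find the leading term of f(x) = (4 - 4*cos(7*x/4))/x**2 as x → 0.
49/8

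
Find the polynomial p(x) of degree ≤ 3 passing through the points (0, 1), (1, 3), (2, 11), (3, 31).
x**3 + x + 1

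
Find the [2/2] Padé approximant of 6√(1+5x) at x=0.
(375*x**2/8 + 75*x/2 + 6)/(25*x**2/16 + 15*x/4 + 1)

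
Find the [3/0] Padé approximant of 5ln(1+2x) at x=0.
10*x*(4*x**2 - 3*x + 3)/3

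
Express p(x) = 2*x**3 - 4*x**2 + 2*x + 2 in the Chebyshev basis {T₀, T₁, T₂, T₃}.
(7/2)T₁ + (-2)T₂ + (1/2)T₃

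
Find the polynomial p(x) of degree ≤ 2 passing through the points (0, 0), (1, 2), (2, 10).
3*x**2 - x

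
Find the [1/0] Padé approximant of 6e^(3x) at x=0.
18*x + 6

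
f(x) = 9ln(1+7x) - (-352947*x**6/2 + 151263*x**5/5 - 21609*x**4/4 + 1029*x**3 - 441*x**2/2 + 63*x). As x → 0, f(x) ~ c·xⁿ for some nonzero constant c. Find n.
7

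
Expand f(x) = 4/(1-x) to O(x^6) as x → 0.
4 + 4*x + 4*x**2 + 4*x**3 + 4*x**4 + 4*x**5 + O(x**6)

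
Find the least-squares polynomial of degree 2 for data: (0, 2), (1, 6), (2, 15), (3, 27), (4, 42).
62/35 + (207/70)x + (25/14)x²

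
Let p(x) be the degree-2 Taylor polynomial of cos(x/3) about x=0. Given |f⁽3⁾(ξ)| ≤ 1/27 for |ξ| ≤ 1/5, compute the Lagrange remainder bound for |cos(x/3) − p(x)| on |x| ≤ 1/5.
1/20250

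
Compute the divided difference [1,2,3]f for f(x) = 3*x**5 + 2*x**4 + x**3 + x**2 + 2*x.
327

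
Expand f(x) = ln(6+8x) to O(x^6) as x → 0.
log(6) + 4*x/3 - 8*x**2/9 + 64*x**3/81 - 64*x**4/81 + 1024*x**5/1215 + O(x**6)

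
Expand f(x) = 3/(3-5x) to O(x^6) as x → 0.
1 + 5*x/3 + 25*x**2/9 + 125*x**3/27 + 625*x**4/81 + 3125*x**5/243 + O(x**6)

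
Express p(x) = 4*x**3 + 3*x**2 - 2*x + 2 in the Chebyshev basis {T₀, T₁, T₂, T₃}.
(7/2)T₀ + T₁ + (3/2)T₂ + T₃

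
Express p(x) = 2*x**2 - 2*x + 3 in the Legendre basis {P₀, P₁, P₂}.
(11/3)P₀ + (-2)P₁ + (4/3)P₂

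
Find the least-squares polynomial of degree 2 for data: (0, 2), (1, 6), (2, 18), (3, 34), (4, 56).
12/7 + (76/35)x + (20/7)x²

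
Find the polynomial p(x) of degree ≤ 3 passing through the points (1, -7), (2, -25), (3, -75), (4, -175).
-3*x**3 + 2*x**2 - 3*x - 3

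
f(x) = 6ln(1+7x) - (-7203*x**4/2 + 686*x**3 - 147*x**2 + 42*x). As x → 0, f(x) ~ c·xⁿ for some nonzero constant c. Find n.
5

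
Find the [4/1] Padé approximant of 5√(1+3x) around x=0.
(243*x**4/128 - 27*x**3/8 + 81*x**2/8 + 18*x + 5)/(21*x/10 + 1)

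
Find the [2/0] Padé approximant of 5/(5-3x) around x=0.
9*x**2/25 + 3*x/5 + 1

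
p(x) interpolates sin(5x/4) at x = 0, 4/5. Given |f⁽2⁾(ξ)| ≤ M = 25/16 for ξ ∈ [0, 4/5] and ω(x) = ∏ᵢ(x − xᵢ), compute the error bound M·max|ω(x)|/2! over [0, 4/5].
1/8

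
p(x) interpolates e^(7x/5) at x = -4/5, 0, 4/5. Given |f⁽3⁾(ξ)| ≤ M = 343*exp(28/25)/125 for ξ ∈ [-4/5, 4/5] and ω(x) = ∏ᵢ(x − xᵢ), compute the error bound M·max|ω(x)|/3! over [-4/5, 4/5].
21952*sqrt(3)*exp(28/25)/421875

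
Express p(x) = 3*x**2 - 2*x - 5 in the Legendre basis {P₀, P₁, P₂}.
(-4)P₀ + (-2)P₁ + (2)P₂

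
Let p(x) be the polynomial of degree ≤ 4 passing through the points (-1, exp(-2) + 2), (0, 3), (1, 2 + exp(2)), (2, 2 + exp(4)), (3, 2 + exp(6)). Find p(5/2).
(-5 + (-70*exp(2) + 284 + 140*exp(4) + 35*exp(6))*exp(2))*exp(-2)/128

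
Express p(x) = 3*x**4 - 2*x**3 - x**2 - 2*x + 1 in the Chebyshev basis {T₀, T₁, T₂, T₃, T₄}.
(13/8)T₀ + (-7/2)T₁ + T₂ + (-1/2)T₃ + (3/8)T₄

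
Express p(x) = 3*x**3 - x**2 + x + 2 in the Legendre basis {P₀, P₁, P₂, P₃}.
(5/3)P₀ + (14/5)P₁ + (-2/3)P₂ + (6/5)P₃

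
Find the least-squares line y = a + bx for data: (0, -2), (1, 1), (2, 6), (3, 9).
a = -11/5, b = 19/5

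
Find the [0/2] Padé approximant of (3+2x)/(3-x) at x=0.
1/(2*x**2/3 - x + 1)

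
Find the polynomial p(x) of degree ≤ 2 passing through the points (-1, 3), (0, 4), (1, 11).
3*x**2 + 4*x + 4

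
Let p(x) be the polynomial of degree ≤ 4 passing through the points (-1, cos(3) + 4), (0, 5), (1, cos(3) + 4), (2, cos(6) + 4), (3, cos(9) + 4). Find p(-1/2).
-5*cos(9)/128 + 7*cos(6)/32 - 35*cos(3)/128 + 163/32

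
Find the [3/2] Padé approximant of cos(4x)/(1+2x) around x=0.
(32*x**3/3 - 16*x**2/3 - 2*x + 1)/(1 - 4*x**2/3)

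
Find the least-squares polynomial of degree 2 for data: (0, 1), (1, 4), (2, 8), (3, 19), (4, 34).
10/7 + (-53/70)x + (31/14)x²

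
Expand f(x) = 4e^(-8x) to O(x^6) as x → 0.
4 - 32*x + 128*x**2 - 1024*x**3/3 + 2048*x**4/3 - 16384*x**5/15 + O(x**6)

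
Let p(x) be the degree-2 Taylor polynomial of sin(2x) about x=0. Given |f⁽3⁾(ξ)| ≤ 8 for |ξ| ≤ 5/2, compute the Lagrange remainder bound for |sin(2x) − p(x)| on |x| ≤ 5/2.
125/6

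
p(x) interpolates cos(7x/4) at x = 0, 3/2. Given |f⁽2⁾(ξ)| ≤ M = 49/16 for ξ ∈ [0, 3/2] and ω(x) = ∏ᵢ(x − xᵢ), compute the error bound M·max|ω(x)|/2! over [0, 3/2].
441/512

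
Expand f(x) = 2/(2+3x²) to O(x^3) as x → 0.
1 - 3*x**2/2 + O(x**3)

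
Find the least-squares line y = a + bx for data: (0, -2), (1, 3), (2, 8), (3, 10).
a = -7/5, b = 41/10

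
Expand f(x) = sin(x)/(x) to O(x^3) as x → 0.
1 - x**2/6 + O(x**3)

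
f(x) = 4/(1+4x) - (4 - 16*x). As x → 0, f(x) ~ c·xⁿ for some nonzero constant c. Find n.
2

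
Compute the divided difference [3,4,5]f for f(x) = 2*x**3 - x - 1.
24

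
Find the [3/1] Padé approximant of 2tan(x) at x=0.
2*x*(x**2 + 3)/3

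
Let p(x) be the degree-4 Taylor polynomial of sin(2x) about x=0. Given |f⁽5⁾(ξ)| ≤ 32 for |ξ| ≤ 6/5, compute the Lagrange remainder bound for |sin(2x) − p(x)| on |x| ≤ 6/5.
10368/15625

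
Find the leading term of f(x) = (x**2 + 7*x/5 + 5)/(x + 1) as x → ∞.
x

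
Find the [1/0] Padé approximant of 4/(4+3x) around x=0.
1 - 3*x/4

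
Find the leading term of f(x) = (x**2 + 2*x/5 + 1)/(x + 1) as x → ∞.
x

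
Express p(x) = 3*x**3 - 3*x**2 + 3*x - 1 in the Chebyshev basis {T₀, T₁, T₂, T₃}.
(-5/2)T₀ + (21/4)T₁ + (-3/2)T₂ + (3/4)T₃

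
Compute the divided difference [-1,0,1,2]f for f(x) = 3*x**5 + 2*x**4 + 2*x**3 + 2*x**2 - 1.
21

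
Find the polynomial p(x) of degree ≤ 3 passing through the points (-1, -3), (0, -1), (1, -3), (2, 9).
3*x**3 - 2*x**2 - 3*x - 1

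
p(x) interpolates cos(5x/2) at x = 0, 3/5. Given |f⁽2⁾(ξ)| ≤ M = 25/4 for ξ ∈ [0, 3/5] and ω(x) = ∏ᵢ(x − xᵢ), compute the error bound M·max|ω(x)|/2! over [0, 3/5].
9/32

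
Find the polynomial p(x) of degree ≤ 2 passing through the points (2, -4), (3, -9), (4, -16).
-x**2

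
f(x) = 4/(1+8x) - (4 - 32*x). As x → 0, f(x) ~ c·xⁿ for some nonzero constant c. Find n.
2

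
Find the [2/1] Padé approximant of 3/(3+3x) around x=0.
1/(x + 1)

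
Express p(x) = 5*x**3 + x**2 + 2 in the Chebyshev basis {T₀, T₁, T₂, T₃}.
(5/2)T₀ + (15/4)T₁ + (1/2)T₂ + (5/4)T₃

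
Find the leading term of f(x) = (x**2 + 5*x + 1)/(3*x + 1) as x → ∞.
x/3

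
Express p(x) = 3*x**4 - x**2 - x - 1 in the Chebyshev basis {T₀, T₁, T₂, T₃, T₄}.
(-3/8)T₀ - T₁ + T₂ + (3/8)T₄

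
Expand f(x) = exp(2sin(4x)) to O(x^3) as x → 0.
1 + 8*x + 32*x**2 + O(x**3)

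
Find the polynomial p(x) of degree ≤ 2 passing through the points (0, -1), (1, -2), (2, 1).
2*x**2 - 3*x - 1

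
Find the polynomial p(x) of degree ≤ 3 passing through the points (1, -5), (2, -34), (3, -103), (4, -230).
-3*x**3 - 2*x**2 - 2*x + 2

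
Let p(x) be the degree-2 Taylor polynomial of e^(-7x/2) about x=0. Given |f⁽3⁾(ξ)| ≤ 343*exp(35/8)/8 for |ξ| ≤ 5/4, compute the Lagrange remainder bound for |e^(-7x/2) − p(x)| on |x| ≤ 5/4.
42875*exp(35/8)/3072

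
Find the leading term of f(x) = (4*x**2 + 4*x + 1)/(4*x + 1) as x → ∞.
x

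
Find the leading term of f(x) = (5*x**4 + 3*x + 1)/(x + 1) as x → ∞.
5*x**3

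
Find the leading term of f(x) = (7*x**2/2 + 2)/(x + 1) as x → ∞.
7*x/2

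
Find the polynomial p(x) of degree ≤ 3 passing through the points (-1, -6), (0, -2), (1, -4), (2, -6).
x**3 - 3*x**2 - 2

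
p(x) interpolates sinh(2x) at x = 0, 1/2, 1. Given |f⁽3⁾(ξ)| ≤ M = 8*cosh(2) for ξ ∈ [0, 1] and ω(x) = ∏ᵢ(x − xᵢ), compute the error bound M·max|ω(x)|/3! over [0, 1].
sqrt(3)*cosh(2)/27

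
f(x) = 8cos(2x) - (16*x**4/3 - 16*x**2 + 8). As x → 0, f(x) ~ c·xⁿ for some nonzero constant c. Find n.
6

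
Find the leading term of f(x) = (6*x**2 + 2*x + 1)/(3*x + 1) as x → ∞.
2*x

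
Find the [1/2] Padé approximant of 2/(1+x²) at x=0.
2/(x**2 + 1)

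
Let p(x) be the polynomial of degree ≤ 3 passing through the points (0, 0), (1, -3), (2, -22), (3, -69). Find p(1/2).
-1/4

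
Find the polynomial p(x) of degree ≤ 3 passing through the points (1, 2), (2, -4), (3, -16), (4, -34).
-3*x**2 + 3*x + 2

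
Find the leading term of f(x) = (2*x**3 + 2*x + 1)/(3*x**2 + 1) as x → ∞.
2*x/3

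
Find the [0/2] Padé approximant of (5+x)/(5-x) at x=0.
1/(2*x**2/25 - 2*x/5 + 1)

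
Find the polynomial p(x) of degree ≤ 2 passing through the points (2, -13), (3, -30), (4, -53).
-3*x**2 - 2*x + 3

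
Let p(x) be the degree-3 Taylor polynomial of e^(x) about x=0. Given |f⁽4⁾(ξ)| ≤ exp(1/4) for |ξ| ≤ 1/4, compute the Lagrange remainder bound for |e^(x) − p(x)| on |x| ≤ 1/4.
exp(1/4)/6144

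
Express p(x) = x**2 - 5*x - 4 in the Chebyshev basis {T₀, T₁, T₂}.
(-7/2)T₀ + (-5)T₁ + (1/2)T₂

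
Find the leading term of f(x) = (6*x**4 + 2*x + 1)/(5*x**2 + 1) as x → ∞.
6*x**2/5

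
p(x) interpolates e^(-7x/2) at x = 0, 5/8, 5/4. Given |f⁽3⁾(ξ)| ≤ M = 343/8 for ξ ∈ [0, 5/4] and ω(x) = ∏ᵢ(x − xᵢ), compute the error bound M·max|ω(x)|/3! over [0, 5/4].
42875*sqrt(3)/110592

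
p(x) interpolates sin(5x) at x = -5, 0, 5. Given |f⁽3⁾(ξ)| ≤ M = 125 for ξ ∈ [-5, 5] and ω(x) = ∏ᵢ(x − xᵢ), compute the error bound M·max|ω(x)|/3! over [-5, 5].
15625*sqrt(3)/27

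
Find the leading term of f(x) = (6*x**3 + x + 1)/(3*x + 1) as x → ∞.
2*x**2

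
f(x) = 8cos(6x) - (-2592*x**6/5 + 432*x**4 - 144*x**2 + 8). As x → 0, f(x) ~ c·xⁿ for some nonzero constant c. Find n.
8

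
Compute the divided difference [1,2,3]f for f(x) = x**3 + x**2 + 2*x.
7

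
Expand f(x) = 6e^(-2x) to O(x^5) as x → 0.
6 - 12*x + 12*x**2 - 8*x**3 + 4*x**4 + O(x**5)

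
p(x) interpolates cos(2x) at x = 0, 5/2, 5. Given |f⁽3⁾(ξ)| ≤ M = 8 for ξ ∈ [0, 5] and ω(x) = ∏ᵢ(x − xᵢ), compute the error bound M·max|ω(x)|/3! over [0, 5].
125*sqrt(3)/27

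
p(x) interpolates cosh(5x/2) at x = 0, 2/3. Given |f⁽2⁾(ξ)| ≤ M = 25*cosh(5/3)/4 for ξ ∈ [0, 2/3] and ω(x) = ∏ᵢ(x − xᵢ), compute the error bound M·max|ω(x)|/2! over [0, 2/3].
25*cosh(5/3)/72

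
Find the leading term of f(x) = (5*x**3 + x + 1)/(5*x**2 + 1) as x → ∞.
x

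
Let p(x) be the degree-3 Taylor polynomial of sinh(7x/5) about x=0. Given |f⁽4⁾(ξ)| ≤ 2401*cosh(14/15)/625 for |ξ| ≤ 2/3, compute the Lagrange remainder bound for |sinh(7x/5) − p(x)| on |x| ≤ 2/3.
4802*cosh(14/15)/151875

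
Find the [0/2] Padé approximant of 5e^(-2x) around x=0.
5/(2*x**2 + 2*x + 1)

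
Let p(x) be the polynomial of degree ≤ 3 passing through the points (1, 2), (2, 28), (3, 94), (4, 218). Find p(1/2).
-13/8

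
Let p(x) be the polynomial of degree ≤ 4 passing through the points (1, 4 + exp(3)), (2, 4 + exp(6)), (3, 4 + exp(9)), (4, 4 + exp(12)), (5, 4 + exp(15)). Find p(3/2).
-5*exp(15)/128 - 35*exp(9)/64 + 4 + 35*exp(3)/128 + 35*exp(6)/32 + 7*exp(12)/32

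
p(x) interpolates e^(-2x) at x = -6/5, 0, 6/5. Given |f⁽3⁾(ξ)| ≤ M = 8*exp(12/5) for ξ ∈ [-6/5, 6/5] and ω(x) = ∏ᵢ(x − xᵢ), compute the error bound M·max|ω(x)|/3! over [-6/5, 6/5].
64*sqrt(3)*exp(12/5)/125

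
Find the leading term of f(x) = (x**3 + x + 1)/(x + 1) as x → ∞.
x**2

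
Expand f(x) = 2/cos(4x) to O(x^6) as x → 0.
2 + 16*x**2 + 320*x**4/3 + O(x**6)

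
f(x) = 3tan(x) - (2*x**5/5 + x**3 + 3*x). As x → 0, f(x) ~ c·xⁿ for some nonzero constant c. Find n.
7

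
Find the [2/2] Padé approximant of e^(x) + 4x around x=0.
(-7*x**2/12 + 67*x/14 + 1)/(-x**2/84 - 3*x/14 + 1)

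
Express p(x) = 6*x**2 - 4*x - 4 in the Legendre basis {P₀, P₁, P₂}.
(-2)P₀ + (-4)P₁ + (4)P₂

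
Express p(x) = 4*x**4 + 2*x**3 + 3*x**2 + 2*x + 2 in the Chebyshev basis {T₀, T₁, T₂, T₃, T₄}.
(5)T₀ + (7/2)T₁ + (7/2)T₂ + (1/2)T₃ + (1/2)T₄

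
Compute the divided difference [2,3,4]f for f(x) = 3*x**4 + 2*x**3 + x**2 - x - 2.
184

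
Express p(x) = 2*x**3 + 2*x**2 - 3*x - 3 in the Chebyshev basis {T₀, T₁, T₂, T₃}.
(-2)T₀ + (-3/2)T₁ + T₂ + (1/2)T₃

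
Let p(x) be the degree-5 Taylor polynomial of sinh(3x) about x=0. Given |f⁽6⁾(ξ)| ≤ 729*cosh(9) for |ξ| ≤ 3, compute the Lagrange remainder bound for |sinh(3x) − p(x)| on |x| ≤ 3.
59049*cosh(9)/80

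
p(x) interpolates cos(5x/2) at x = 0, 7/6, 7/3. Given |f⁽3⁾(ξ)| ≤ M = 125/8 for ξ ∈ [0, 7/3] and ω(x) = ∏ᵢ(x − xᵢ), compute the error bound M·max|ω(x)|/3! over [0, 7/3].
42875*sqrt(3)/46656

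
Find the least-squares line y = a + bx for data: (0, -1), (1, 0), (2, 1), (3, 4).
a = -7/5, b = 8/5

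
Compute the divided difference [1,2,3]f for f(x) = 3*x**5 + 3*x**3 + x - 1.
288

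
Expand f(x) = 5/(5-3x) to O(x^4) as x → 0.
1 + 3*x/5 + 9*x**2/25 + 27*x**3/125 + O(x**4)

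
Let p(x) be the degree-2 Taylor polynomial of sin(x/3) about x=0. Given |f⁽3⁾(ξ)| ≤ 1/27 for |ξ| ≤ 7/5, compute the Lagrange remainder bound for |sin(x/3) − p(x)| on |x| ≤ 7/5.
343/20250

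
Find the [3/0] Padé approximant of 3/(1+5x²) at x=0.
3 - 15*x**2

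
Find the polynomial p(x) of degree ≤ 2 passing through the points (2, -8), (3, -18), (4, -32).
-2*x**2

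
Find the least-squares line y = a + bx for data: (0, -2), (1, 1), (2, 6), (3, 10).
a = -12/5, b = 41/10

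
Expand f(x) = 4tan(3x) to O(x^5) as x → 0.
12*x + 36*x**3 + O(x**5)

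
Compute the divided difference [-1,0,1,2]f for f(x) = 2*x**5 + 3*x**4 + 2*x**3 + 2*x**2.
18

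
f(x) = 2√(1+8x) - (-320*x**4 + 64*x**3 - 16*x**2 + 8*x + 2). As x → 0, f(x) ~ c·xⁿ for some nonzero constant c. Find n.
5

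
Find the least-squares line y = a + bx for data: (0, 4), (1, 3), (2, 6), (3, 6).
a = 17/5, b = 9/10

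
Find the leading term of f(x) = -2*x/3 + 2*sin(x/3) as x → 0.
-x**3/81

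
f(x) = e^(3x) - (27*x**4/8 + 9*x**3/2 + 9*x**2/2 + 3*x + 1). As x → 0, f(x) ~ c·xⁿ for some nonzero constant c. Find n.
5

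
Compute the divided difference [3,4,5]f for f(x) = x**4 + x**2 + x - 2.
98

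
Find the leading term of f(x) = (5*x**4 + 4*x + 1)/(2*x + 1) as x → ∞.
5*x**3/2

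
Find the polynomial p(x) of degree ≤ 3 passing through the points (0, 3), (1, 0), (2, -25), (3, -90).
-3*x**3 - 2*x**2 + 2*x + 3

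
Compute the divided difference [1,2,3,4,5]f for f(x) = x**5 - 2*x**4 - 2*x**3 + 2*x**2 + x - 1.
13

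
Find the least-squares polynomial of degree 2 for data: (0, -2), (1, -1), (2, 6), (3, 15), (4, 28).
-16/7 + (6/35)x + (13/7)x²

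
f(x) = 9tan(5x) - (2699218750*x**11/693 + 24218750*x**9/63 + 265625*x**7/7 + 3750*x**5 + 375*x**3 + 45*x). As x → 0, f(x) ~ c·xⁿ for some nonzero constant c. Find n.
13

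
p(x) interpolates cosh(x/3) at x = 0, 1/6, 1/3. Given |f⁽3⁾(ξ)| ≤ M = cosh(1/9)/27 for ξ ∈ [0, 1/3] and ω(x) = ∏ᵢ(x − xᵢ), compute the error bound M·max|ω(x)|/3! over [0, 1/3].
sqrt(3)*cosh(1/9)/157464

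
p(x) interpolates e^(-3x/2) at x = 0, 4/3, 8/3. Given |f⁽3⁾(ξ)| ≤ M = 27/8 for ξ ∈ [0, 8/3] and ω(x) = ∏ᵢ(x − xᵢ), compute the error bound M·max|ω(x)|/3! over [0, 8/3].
8*sqrt(3)/27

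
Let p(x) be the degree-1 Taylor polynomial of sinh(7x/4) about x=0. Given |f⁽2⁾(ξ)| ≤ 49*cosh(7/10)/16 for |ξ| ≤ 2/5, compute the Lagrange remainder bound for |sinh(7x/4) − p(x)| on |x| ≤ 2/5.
49*cosh(7/10)/200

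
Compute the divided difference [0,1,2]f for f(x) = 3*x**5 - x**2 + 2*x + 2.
44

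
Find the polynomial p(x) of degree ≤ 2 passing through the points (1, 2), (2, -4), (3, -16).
-3*x**2 + 3*x + 2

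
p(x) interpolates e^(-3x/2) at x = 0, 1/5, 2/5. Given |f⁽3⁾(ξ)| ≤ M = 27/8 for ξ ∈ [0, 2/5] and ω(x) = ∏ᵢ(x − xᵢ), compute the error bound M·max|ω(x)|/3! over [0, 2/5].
sqrt(3)/1000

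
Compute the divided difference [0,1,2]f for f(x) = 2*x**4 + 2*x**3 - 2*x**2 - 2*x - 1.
18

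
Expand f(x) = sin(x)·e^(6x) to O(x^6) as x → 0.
x + 6*x**2 + 107*x**3/6 + 35*x**4 + 6121*x**5/120 + O(x**6)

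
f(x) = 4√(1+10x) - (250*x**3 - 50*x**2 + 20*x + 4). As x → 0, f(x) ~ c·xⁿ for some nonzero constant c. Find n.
4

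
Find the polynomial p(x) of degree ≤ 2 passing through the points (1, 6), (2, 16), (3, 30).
2*x**2 + 4*x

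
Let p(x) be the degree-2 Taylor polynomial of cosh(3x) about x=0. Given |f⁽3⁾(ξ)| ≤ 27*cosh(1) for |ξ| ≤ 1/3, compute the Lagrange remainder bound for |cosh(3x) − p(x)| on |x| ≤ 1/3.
cosh(1)/6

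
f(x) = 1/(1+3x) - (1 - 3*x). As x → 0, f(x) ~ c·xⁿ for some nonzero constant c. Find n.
2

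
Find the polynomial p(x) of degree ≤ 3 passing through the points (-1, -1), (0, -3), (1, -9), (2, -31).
-2*x**3 - 2*x**2 - 2*x - 3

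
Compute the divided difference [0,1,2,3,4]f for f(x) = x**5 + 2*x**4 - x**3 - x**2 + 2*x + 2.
12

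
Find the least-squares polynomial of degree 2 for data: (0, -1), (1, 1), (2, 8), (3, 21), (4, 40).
-31/35 + (-43/35)x + (20/7)x²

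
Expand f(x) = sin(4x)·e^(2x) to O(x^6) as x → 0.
4*x + 8*x**2 - 8*x**3/3 - 16*x**4 - 152*x**5/15 + O(x**6)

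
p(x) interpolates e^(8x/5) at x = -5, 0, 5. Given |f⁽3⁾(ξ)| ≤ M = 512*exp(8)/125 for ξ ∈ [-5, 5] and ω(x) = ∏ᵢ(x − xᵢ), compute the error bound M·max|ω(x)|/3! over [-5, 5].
512*sqrt(3)*exp(8)/27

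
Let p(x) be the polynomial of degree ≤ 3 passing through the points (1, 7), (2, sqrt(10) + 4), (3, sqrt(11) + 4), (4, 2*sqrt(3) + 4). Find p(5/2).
-sqrt(3)/8 + 9*sqrt(10)/16 + 9*sqrt(11)/16 + 61/16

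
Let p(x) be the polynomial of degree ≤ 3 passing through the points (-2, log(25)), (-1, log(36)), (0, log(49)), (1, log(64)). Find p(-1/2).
-3*log(2)/8 - log(5)/8 + 9*log(6)/8 + 9*log(7)/8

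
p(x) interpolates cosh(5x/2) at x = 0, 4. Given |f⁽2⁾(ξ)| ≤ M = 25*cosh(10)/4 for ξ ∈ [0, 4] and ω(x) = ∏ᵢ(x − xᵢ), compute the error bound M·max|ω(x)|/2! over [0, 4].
25*cosh(10)/2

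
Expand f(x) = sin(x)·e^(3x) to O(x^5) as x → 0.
x + 3*x**2 + 13*x**3/3 + 4*x**4 + O(x**5)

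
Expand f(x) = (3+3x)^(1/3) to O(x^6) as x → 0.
3**(1/3) + 3**(1/3)*x/3 - 3**(1/3)*x**2/9 + 5*3**(1/3)*x**3/81 - 10*3**(1/3)*x**4/243 + 22*3**(1/3)*x**5/729 + O(x**6)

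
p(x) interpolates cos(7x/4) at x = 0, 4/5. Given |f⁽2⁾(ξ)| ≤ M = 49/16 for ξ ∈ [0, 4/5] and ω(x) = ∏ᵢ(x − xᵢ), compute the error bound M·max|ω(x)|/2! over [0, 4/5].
49/200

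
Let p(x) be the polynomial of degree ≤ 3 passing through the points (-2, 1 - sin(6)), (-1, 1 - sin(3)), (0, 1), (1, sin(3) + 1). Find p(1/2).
-sin(6)/16 + 5*sin(3)/8 + 1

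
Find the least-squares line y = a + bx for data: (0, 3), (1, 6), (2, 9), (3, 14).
a = 13/5, b = 18/5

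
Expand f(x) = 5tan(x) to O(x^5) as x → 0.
5*x + 5*x**3/3 + O(x**5)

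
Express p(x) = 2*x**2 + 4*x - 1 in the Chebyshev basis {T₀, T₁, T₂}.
(4)T₁ + T₂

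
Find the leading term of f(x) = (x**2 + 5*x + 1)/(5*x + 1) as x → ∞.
x/5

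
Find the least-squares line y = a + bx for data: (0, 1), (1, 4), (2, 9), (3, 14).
a = 2/5, b = 22/5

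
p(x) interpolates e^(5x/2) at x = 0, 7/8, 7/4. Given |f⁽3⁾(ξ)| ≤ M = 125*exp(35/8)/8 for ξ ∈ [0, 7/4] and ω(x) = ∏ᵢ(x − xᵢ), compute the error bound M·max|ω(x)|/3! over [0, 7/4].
42875*sqrt(3)*exp(35/8)/110592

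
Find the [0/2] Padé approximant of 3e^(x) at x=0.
3/(x**2/2 - x + 1)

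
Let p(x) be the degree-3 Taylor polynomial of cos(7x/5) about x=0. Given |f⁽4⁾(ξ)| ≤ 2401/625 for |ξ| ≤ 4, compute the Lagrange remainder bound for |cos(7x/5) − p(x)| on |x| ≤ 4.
76832/1875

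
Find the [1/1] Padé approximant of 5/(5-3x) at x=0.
1/(1 - 3*x/5)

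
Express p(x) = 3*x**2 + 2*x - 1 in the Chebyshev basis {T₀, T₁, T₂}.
(1/2)T₀ + (2)T₁ + (3/2)T₂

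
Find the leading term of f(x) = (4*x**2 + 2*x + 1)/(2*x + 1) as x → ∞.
2*x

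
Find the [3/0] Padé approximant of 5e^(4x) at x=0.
160*x**3/3 + 40*x**2 + 20*x + 5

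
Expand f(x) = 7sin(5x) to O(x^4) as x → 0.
35*x - 875*x**3/6 + O(x**4)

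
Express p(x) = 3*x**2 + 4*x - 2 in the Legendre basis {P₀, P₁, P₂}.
-P₀ + (4)P₁ + (2)P₂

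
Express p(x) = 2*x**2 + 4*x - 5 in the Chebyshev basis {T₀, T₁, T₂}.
(-4)T₀ + (4)T₁ + T₂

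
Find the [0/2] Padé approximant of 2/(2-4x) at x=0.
1/(1 - 2*x)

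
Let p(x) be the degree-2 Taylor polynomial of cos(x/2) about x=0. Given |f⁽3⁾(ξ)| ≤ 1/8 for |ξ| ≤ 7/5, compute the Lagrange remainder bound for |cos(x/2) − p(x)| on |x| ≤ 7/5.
343/6000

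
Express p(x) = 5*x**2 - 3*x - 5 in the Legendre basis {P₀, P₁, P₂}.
(-10/3)P₀ + (-3)P₁ + (10/3)P₂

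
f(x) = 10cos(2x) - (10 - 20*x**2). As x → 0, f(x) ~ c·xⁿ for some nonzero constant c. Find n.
4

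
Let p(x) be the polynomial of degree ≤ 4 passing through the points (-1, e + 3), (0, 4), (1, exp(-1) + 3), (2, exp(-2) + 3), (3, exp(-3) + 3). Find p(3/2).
(-5 + 60*e + 90*exp(2) + (3*e + 364)*exp(3))*exp(-3)/128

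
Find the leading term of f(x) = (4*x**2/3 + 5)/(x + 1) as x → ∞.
4*x/3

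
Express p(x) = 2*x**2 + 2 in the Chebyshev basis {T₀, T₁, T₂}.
(3)T₀ + T₂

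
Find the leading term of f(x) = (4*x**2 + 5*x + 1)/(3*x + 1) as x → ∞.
4*x/3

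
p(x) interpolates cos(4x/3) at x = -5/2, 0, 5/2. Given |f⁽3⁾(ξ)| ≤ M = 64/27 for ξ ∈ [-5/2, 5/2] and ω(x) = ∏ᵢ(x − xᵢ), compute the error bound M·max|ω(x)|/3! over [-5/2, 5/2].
1000*sqrt(3)/729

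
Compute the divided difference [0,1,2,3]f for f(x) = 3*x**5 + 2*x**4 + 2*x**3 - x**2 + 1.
89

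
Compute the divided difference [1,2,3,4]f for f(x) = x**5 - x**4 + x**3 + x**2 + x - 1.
56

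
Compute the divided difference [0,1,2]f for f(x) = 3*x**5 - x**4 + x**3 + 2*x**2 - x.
43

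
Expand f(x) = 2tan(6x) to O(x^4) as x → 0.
12*x + 144*x**3 + O(x**4)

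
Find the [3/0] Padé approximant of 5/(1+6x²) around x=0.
5 - 30*x**2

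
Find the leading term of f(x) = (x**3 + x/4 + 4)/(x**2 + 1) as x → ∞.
x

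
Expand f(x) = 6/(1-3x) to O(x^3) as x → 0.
6 + 18*x + 54*x**2 + O(x**3)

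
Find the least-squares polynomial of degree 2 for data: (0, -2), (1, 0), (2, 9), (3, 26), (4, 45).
-12/5 + (3)x²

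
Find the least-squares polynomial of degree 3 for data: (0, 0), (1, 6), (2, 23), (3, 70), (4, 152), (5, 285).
13/63 + (731/378)x + (265/252)x² + (215/108)x³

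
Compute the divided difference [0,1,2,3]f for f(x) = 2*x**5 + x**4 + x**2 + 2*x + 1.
56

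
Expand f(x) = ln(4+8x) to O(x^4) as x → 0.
log(4) + 2*x - 2*x**2 + 8*x**3/3 + O(x**4)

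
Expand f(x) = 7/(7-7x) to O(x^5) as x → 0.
1 + x + x**2 + x**3 + x**4 + O(x**5)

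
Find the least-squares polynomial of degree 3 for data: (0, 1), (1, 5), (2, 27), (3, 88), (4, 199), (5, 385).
20/21 + (67/126)x + (11/21)x² + (53/18)x³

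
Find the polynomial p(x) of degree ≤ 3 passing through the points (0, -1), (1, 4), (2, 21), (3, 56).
x**3 + 3*x**2 + x - 1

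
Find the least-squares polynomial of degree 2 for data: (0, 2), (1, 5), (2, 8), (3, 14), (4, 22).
79/35 + (83/70)x + (13/14)x²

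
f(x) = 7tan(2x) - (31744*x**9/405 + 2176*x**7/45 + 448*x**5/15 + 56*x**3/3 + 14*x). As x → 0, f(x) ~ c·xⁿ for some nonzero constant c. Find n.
11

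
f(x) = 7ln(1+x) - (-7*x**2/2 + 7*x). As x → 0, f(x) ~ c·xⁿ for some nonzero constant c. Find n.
3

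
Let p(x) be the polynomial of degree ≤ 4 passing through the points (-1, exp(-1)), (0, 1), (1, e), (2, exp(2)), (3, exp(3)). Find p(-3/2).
(e*(-180*exp(2) - 420 + 35*exp(3) + 378*e) + 315)*exp(-1)/128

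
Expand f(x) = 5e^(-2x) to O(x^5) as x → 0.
5 - 10*x + 10*x**2 - 20*x**3/3 + 10*x**4/3 + O(x**5)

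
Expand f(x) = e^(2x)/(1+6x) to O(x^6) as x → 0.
1 - 4*x + 26*x**2 - 464*x**3/3 + 2786*x**4/3 - 83576*x**5/15 + O(x**6)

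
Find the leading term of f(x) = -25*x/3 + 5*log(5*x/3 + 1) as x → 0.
-125*x**2/18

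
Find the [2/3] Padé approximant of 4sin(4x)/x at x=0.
(16 - 448*x**2/15)/(4*x**2/5 + 1)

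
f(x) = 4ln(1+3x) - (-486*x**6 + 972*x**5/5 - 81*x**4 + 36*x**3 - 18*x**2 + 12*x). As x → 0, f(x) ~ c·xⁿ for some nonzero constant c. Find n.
7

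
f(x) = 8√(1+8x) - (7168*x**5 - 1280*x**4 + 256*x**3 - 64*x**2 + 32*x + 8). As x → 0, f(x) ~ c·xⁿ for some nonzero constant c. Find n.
6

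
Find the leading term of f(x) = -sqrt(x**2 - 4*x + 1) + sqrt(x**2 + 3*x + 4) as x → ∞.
7/2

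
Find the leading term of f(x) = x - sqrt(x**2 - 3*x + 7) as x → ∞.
3/2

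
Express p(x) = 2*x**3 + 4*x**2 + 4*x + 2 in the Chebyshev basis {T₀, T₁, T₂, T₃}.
(4)T₀ + (11/2)T₁ + (2)T₂ + (1/2)T₃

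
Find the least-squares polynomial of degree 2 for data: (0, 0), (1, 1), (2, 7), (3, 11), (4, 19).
-2/7 + (48/35)x + (6/7)x²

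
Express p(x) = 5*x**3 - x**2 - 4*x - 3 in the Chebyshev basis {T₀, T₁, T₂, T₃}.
(-7/2)T₀ + (-1/4)T₁ + (-1/2)T₂ + (5/4)T₃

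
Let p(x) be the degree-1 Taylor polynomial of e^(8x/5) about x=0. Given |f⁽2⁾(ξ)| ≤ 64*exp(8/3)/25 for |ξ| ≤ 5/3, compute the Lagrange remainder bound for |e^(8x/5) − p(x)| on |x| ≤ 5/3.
32*exp(8/3)/9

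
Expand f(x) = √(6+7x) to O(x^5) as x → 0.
sqrt(6) + 7*sqrt(6)*x/12 - 49*sqrt(6)*x**2/288 + 343*sqrt(6)*x**3/3456 - 12005*sqrt(6)*x**4/165888 + O(x**5)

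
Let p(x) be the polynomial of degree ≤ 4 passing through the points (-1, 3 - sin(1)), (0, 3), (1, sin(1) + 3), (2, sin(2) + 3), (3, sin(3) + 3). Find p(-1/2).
-105*sin(1)/128 - 5*sin(3)/128 + 7*sin(2)/32 + 3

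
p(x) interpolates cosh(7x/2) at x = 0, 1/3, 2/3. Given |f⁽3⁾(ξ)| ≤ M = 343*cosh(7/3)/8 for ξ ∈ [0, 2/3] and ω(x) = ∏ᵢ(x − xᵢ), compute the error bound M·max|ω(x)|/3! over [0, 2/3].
343*sqrt(3)*cosh(7/3)/5832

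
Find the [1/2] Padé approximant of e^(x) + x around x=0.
(37*x/21 + 1)/(-x**2/42 - 5*x/21 + 1)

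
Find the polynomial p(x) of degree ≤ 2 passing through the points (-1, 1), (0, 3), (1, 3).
-x**2 + x + 3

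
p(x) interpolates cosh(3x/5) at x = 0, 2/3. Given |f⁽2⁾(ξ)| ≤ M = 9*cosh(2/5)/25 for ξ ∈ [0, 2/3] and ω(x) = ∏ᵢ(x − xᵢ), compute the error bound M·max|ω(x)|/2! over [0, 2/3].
cosh(2/5)/50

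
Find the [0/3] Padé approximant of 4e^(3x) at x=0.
4/(-9*x**3/2 + 9*x**2/2 - 3*x + 1)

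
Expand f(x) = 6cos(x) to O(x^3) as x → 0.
6 - 3*x**2 + O(x**3)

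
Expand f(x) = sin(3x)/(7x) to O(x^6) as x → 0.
3/7 - 9*x**2/14 + 81*x**4/280 + O(x**6)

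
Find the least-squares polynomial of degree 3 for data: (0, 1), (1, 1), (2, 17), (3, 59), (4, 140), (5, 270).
41/42 + (-965/252)x + (25/12)x² + (17/9)x³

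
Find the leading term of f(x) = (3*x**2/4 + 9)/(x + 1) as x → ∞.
3*x/4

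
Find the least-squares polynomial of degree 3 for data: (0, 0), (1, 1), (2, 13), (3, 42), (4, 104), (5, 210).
-5/21 + (35/18)x + (-155/84)x² + (71/36)x³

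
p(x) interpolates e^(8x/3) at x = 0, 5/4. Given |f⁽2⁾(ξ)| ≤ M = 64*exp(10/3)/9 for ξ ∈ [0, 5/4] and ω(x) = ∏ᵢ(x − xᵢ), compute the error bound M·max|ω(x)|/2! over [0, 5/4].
25*exp(10/3)/18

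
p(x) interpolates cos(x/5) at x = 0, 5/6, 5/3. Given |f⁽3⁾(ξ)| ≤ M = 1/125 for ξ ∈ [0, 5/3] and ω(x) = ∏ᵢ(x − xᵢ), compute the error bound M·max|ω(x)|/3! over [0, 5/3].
sqrt(3)/5832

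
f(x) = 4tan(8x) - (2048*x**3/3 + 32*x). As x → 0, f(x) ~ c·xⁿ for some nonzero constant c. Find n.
5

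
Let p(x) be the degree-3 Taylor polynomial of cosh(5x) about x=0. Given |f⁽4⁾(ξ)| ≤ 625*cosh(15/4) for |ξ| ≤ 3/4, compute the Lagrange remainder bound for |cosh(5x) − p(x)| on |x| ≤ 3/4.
16875*cosh(15/4)/2048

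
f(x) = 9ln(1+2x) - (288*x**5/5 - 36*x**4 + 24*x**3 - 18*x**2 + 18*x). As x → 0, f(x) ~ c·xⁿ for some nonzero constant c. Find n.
6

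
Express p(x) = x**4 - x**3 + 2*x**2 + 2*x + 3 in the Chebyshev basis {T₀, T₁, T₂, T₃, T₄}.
(35/8)T₀ + (5/4)T₁ + (3/2)T₂ + (-1/4)T₃ + (1/8)T₄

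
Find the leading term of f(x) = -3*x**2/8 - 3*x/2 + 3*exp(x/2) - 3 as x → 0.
x**3/16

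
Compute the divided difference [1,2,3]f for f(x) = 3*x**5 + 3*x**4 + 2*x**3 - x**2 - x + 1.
356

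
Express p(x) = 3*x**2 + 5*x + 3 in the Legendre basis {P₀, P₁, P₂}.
(4)P₀ + (5)P₁ + (2)P₂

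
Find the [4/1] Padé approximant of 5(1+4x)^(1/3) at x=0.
(1280*x**4/243 - 512*x**3/81 + 32*x**2/3 + 64*x/3 + 5)/(44*x/15 + 1)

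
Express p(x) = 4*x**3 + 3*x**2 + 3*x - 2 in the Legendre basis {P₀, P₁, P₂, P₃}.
-P₀ + (27/5)P₁ + (2)P₂ + (8/5)P₃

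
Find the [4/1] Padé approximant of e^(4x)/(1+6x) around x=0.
(22624*x**4/1875 + 3904*x**3/375 + 5016*x**2/625 + 2492*x/625 + 1)/(3742*x/625 + 1)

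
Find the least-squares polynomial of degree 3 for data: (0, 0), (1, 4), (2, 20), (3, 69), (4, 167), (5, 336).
1/126 + (425/108)x + (-407/126)x² + (343/108)x³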